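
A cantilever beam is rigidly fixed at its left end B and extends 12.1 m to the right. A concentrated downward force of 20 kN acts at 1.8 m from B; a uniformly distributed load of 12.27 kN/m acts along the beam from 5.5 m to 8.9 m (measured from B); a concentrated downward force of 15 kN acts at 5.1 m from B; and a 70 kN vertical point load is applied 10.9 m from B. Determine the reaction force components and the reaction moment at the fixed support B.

B_x = 0, B_y = 146.7 kN, M_B = 1176 kN·m

Resultant of the distributed load: 12.27 × 3.4 = 41.718 kN at 7.2 m from B.
ΣF_x = 0: B_x = 0.
ΣF_y = 0: B_y − 20 − 12.27·3.4 − 15 − 70 = 0 → B_y = 146.7 kN.
ΣM about B: M_B − 20·1.8 − (12.27·3.4)·7.2 − 15·5.1 − 70·10.9 = 0 → M_B = 1176 kN·m.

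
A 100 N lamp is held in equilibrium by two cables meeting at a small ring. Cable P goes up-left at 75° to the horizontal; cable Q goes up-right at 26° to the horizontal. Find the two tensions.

T_P = 91.56 N, T_Q = 26.37 N

ΣF_x = 0: −T_P·cos75° + T_Q·cos26° = 0 → T_Q = 0.287963·T_P.
ΣF_y = 0: T_P·sin75° + T_Q·sin26° = 100.
Substitute: T_P·(0.965926 + 0.287963·0.438371) = 100 → T_P = 91.5616 ≈ 91.56 N.
Then T_Q = 0.287963 × 91.5616 = 26.37 N.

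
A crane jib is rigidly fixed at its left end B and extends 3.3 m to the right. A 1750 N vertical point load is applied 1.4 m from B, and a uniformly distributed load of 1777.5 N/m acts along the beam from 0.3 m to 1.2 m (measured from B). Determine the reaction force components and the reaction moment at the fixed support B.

B_x = 0, B_y = 3350 N, M_B = 3650 N·m

Resultant of the distributed load: 1777.5 × 0.9 = 1599.75 N at 0.75 m from B.
ΣF_x = 0: B_x = 0.
ΣF_y = 0: B_y − 1750 − 1777.5·0.9 = 0 → B_y = 3350 N.
ΣM about B: M_B − 1750·1.4 − (1777.5·0.9)·0.75 = 0 → M_B = 3650 N·m.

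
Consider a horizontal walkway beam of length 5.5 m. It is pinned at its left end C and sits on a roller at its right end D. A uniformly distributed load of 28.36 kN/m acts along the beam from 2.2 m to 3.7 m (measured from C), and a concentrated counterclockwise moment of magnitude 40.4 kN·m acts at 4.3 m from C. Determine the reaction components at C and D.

C_x = 0, C_y = 27.07 kN, D_y = 15.47 kN

Resultant of the distributed load: 28.36 × 1.5 = 42.54 kN at 2.95 m from C.
ΣM about C: D_y·5.5 − (28.36·1.5)·2.95 + 40.4 = 0 → D_y = 85.093/5.5 = 15.4715 ≈ 15.47 kN.
ΣF_y = 0: C_y + 15.4715 − 28.36·1.5 = 0 → C_y = 27.07 kN.
ΣF_x = 0: no horizontal applied forces, so C_x = 0.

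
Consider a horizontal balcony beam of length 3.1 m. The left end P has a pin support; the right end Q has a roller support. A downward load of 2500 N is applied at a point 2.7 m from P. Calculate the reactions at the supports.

P_x = 0, P_y = 322.6 N, Q_y = 2177 N

Moments about P: Q_y·3.1 − 2500·2.7 = 0 → Q_y = 6750/3.1 = 2177.42 ≈ 2177 N.
ΣF_y = 0: P_y + 2177.42 − 2500 = 0 → P_y = 322.6 N.
ΣF_x = 0: no horizontal applied forces, so P_x = 0.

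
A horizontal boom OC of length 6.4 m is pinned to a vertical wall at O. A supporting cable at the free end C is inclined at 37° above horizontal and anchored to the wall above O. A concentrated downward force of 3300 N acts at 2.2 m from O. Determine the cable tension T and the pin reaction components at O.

ΣM about O: T·sin37°·6.4 − 3300·2.2 = 0 → T = 7260/(6.4·0.601815) = 1884.92 ≈ 1885 N.
ΣF_x = 0: O_x − T·cos37° = 0 → O_x = 1884.92 × 0.798636 = 1505 N.
ΣF_y = 0: O_y + T·sin37° − 3300 = 0 → O_y = 3300 − 1884.92 × 0.601815 = 2166 N.

T = 1885 N, O_x = 1505 N, O_y = 2166 N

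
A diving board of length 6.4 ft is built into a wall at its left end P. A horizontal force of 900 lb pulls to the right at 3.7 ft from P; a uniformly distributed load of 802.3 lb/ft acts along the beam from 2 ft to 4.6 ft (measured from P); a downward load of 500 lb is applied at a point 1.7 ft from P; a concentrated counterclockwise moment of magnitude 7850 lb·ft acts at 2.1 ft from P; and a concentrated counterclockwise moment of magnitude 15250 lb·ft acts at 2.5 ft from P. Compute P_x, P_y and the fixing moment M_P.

P_x = -900.0 lb, P_y = 2586 lb, M_P = -15370 lb·ft

Resultant of the distributed load: 802.3 × 2.6 = 2085.98 lb at 3.3 ft from P.
ΣF_x = 0: P_x + 900 = 0 → P_x = -900.0 lb.
ΣF_y = 0: P_y − 802.3·2.6 − 500 = 0 → P_y = 2586 lb.
ΣM about P: M_P − (802.3·2.6)·3.3 − 500·1.7 + 7850 + 15250 = 0 → M_P = -15370 lb·ft.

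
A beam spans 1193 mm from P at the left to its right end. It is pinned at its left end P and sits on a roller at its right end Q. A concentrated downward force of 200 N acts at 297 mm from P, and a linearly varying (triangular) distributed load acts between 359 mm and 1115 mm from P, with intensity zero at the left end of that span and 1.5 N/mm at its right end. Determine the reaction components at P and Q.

Resultant of the triangular load: ½ × 1.5 × 756 = 567 N, acting at 863 mm from P (one-third of the span from the peak).
Taking moments about P: Q_y·1193 − 200·297 − (½·1.5·756)·863 = 0 → Q_y = 548721/1193 = 459.951 ≈ 460.0 N.
ΣF_y = 0: P_y + 459.951 − 200 − ½·1.5·756 = 0 → P_y = 307.0 N.
ΣF_x = 0: no horizontal applied forces, so P_x = 0.

P_x = 0, P_y = 307.0 N, Q_y = 460.0 N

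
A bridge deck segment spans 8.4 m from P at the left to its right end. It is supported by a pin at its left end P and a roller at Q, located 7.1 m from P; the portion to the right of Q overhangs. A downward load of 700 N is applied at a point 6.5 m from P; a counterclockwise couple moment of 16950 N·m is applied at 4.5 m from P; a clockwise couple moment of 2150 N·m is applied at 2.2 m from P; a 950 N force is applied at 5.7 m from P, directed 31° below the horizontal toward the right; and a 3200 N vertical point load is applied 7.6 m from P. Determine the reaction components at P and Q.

P_x = -814.3 N, P_y = 2015 N, Q_y = 2374 N

Moments about P: Q_y·7.1 − 700·6.5 + 16950 − 2150 − 950·sin31°·5.7 − 3200·7.6 = 0 → Q_y = 16858.9/7.1 = 2374.49 ≈ 2374 N.
ΣF_y = 0: P_y + 2374.49 − 700 − 950·sin31° − 3200 = 0 → P_y = 2015 N.
ΣF_x = 0: P_x + 950·cos31° = 0 → P_x = -814.3 N.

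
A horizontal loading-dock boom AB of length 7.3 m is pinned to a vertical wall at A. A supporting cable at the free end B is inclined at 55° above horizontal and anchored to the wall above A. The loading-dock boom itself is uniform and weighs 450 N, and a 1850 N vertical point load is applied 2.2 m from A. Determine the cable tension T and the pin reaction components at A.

ΣM about A: T·sin55°·7.3 − 450·3.65 − 1850·2.2 = 0 → T = 5712.5/(7.3·0.819152) = 955.298 ≈ 955.3 N.
ΣF_x = 0: A_x − T·cos55° = 0 → A_x = 955.298 × 0.573576 = 547.9 N.
ΣF_y = 0: A_y + T·sin55° − 450 − 1850 = 0 → A_y = 2300 − 955.298 × 0.819152 = 1517 N.

T = 955.3 N, A_x = 547.9 N, A_y = 1517 N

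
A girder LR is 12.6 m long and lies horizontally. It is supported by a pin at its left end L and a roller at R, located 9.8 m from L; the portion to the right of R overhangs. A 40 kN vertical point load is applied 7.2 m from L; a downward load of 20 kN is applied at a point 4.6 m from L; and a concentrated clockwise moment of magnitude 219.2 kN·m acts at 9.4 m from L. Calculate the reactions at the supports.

Taking moments about L: R_y·9.8 − 40·7.2 − 20·4.6 − 219.2 = 0 → R_y = 599.2/9.8 = 61.1429 ≈ 61.14 kN.
ΣF_y = 0: L_y + 61.1429 − 40 − 20 = 0 → L_y = -1.143 kN.
ΣF_x = 0: no horizontal applied forces, so L_x = 0.

L_x = 0, L_y = -1.143 kN, R_y = 61.14 kN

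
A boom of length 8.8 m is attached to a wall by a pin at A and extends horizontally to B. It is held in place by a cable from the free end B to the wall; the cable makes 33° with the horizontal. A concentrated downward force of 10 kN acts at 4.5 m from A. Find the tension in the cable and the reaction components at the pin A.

T = 9.389 kN, A_x = 7.874 kN, A_y = 4.886 kN

ΣM about A: T·sin33°·8.8 − 10·4.5 = 0 → T = 45/(8.8·0.544639) = 9.38904 ≈ 9.389 kN.
ΣF_x = 0: A_x − T·cos33° = 0 → A_x = 9.38904 × 0.838671 = 7.874 kN.
ΣF_y = 0: A_y + T·sin33° − 10 = 0 → A_y = 10 − 9.38904 × 0.544639 = 4.886 kN.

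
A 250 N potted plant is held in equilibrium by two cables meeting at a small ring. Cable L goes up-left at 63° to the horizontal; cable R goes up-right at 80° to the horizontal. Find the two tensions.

ΣF_x = 0: −T_L·cos63° + T_R·cos80° = 0 → T_R = 2.61443·T_L.
ΣF_y = 0: T_L·sin63° + T_R·sin80° = 250.
Substitute: T_L·(0.891007 + 2.61443·0.984808) = 250 → T_L = 72.1351 ≈ 72.14 N.
Then T_R = 2.61443 × 72.1351 = 188.6 N.

T_L = 72.14 N, T_R = 188.6 N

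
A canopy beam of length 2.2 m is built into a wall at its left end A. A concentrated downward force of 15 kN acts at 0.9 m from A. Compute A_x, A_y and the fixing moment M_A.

A_x = 0, A_y = 15.00 kN, M_A = 13.50 kN·m

ΣF_x = 0: A_x = 0.
ΣF_y = 0: A_y − 15 = 0 → A_y = 15.00 kN.
ΣM about A: M_A − 15·0.9 = 0 → M_A = 13.50 kN·m.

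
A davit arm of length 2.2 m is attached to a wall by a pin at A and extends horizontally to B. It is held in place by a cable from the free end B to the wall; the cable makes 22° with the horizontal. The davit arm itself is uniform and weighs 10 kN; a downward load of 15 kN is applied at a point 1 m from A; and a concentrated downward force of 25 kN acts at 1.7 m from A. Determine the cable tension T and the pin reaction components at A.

ΣM about A: T·sin22°·2.2 − 10·1.1 − 15·1 − 25·1.7 = 0 → T = 68.5/(2.2·0.374607) = 83.1174 ≈ 83.12 kN.
ΣF_x = 0: A_x − T·cos22° = 0 → A_x = 83.1174 × 0.927184 = 77.07 kN.
ΣF_y = 0: A_y + T·sin22° − 10 − 15 − 25 = 0 → A_y = 50 − 83.1174 × 0.374607 = 18.86 kN.

T = 83.12 kN, A_x = 77.07 kN, A_y = 18.86 kN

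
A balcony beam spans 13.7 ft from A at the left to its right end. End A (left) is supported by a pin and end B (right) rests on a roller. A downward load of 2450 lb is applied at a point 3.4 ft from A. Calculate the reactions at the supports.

Taking moments about A: B_y·13.7 − 2450·3.4 = 0 → B_y = 8330/13.7 = 608.029 ≈ 608.0 lb.
ΣF_y = 0: A_y + 608.029 − 2450 = 0 → A_y = 1842 lb.
ΣF_x = 0: no horizontal applied forces, so A_x = 0.

A_x = 0, A_y = 1842 lb, B_y = 608.0 lb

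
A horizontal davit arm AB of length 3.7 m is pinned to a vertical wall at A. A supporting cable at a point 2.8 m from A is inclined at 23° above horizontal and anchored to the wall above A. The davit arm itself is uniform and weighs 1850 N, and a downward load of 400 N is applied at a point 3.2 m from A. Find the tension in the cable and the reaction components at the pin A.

ΣM about A: T·sin23°·2.8 − 1850·1.85 − 400·3.2 = 0 → T = 4702.5/(2.8·0.390731) = 4298.26 ≈ 4298 N.
ΣF_x = 0: A_x − T·cos23° = 0 → A_x = 4298.26 × 0.920505 = 3957 N.
ΣF_y = 0: A_y + T·sin23° − 1850 − 400 = 0 → A_y = 2250 − 4298.26 × 0.390731 = 570.5 N.

T = 4298 N, A_x = 3957 N, A_y = 570.5 N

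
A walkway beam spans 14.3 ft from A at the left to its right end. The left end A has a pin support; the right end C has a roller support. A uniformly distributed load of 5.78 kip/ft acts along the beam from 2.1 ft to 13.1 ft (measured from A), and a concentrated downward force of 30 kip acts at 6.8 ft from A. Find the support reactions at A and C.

Resultant of the distributed load: 5.78 × 11 = 63.58 kip at 7.6 ft from A.
Taking moments about A: C_y·14.3 − (5.78·11)·7.6 − 30·6.8 = 0 → C_y = 687.208/14.3 = 48.0565 ≈ 48.06 kip.
ΣF_y = 0: A_y + 48.0565 − 5.78·11 − 30 = 0 → A_y = 45.52 kip.
ΣF_x = 0: no horizontal applied forces, so A_x = 0.

A_x = 0, A_y = 45.52 kip, C_y = 48.06 kip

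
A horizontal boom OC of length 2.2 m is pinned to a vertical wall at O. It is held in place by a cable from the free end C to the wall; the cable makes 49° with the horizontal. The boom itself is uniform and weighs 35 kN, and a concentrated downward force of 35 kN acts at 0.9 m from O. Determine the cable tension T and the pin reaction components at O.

ΣM about O: T·sin49°·2.2 − 35·1.1 − 35·0.9 = 0 → T = 70/(2.2·0.75471) = 42.1595 ≈ 42.16 kN.
ΣF_x = 0: O_x − T·cos49° = 0 → O_x = 42.1595 × 0.656059 = 27.66 kN.
ΣF_y = 0: O_y + T·sin49° − 35 − 35 = 0 → O_y = 70 − 42.1595 × 0.75471 = 38.18 kN.

T = 42.16 kN, O_x = 27.66 kN, O_y = 38.18 kN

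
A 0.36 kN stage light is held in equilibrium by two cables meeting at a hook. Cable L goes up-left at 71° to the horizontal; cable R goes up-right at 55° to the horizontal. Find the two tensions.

T_L = 0.2552 kN, T_R = 0.1449 kN

ΣF_x = 0: −T_L·cos71° + T_R·cos55° = 0 → T_R = 0.567611·T_L.
ΣF_y = 0: T_L·sin71° + T_R·sin55° = 0.36.
Substitute: T_L·(0.945519 + 0.567611·0.819152) = 0.36 → T_L = 0.255232 ≈ 0.2552 kN.
Then T_R = 0.567611 × 0.255232 = 0.1449 kN.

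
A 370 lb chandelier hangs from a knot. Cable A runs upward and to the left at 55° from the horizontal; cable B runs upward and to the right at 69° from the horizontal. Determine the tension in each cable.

T_A = 159.9 lb, T_B = 256.0 lb

ΣF_x = 0: −T_A·cos55° + T_B·cos69° = 0 → T_B = 1.60052·T_A.
ΣF_y = 0: T_A·sin55° + T_B·sin69° = 370.
Substitute: T_A·(0.819152 + 1.60052·0.93358) = 370 → T_A = 159.94 ≈ 159.9 lb.
Then T_B = 1.60052 × 159.94 = 256.0 lb.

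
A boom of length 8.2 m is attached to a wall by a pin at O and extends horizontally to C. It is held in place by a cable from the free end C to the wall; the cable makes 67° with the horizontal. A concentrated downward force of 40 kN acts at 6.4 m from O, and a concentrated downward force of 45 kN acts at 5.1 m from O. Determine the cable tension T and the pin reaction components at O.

ΣM about O: T·sin67°·8.2 − 40·6.4 − 45·5.1 = 0 → T = 485.5/(8.2·0.920505) = 64.3205 ≈ 64.32 kN.
ΣF_x = 0: O_x − T·cos67° = 0 → O_x = 64.3205 × 0.390731 = 25.13 kN.
ΣF_y = 0: O_y + T·sin67° − 40 − 45 = 0 → O_y = 85 − 64.3205 × 0.920505 = 25.79 kN.

T = 64.32 kN, O_x = 25.13 kN, O_y = 25.79 kN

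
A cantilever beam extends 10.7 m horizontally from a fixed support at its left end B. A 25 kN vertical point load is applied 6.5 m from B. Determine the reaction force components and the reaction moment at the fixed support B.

B_x = 0, B_y = 25.00 kN, M_B = 162.5 kN·m

ΣF_x = 0: B_x = 0.
ΣF_y = 0: B_y − 25 = 0 → B_y = 25.00 kN.
ΣM about B: M_B − 25·6.5 = 0 → M_B = 162.5 kN·m.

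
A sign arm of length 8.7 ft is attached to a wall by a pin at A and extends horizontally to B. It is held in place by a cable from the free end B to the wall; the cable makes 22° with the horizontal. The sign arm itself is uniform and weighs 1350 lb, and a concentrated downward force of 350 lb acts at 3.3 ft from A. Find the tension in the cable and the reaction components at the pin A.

T = 2156 lb, A_x = 1999 lb, A_y = 892.2 lb

ΣM about A: T·sin22°·8.7 − 1350·4.35 − 350·3.3 = 0 → T = 7027.5/(8.7·0.374607) = 2156.28 ≈ 2156 lb.
ΣF_x = 0: A_x − T·cos22° = 0 → A_x = 2156.28 × 0.927184 = 1999 lb.
ΣF_y = 0: A_y + T·sin22° − 1350 − 350 = 0 → A_y = 1700 − 2156.28 × 0.374607 = 892.2 lb.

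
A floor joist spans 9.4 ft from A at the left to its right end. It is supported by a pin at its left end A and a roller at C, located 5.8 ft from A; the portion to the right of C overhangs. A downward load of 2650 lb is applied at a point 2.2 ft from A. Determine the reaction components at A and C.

ΣM about A: C_y·5.8 − 2650·2.2 = 0 → C_y = 5830/5.8 = 1005.17 ≈ 1005 lb.
ΣF_y = 0: A_y + 1005.17 − 2650 = 0 → A_y = 1645 lb.
ΣF_x = 0: no horizontal applied forces, so A_x = 0.

A_x = 0, A_y = 1645 lb, C_y = 1005 lb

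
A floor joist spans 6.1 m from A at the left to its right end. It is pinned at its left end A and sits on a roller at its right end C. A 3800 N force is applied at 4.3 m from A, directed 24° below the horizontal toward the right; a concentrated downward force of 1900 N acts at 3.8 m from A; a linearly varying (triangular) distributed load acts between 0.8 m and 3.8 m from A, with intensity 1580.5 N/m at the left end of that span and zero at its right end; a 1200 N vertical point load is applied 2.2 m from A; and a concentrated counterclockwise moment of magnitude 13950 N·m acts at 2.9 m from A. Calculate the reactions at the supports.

A_x = -3471 N, A_y = 5898 N, C_y = 1119 N

Resultant of the triangular load: ½ × 1580.5 × 3 = 2370.75 N, acting at 1.8 m from A (one-third of the span from the peak).
Taking moments about A: C_y·6.1 − 3800·sin24°·4.3 − 1900·3.8 − (½·1580.5·3)·1.8 − 1200·2.2 + 13950 = 0 → C_y = 6823.43/6.1 = 1118.6 ≈ 1119 N.
ΣF_y = 0: A_y + 1118.6 − 3800·sin24° − 1900 − ½·1580.5·3 − 1200 = 0 → A_y = 5898 N.
ΣF_x = 0: A_x + 3800·cos24° = 0 → A_x = -3471 N.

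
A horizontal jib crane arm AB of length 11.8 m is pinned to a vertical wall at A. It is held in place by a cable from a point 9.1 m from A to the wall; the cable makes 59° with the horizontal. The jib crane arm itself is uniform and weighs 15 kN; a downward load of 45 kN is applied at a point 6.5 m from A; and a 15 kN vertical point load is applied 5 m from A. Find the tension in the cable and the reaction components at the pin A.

T = 58.46 kN, A_x = 30.11 kN, A_y = 24.89 kN

ΣM about A: T·sin59°·9.1 − 15·5.9 − 45·6.5 − 15·5 = 0 → T = 456/(9.1·0.857167) = 58.4599 ≈ 58.46 kN.
ΣF_x = 0: A_x − T·cos59° = 0 → A_x = 58.4599 × 0.515038 = 30.11 kN.
ΣF_y = 0: A_y + T·sin59° − 15 − 45 − 15 = 0 → A_y = 75 − 58.4599 × 0.857167 = 24.89 kN.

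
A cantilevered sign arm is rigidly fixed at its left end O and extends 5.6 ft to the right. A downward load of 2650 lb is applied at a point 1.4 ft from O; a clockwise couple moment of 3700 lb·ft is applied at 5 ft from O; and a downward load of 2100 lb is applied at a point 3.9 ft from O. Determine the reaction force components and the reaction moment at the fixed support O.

O_x = 0, O_y = 4750 lb, M_O = 15600 lb·ft

ΣF_x = 0: O_x = 0.
ΣF_y = 0: O_y − 2650 − 2100 = 0 → O_y = 4750 lb.
ΣM about O: M_O − 2650·1.4 − 3700 − 2100·3.9 = 0 → M_O = 15600 lb·ft.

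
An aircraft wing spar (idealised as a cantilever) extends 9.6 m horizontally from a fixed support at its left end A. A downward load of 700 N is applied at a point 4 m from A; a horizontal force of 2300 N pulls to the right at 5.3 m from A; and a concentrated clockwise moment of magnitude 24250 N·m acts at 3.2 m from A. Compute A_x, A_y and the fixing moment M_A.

A_x = -2300 N, A_y = 700.0 N, M_A = 27050 N·m

ΣF_x = 0: A_x + 2300 = 0 → A_x = -2300 N.
ΣF_y = 0: A_y − 700 = 0 → A_y = 700.0 N.
ΣM about A: M_A − 700·4 − 24250 = 0 → M_A = 27050 N·m.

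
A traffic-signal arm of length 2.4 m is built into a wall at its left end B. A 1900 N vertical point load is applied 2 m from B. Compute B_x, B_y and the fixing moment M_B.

ΣF_x = 0: B_x = 0.
ΣF_y = 0: B_y − 1900 = 0 → B_y = 1900 N.
ΣM about B: M_B − 1900·2 = 0 → M_B = 3800 N·m.

B_x = 0, B_y = 1900 N, M_B = 3800 N·m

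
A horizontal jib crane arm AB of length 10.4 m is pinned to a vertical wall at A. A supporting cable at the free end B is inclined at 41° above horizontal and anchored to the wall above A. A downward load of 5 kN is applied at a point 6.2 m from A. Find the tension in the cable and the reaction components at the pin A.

T = 4.543 kN, A_x = 3.429 kN, A_y = 2.019 kN

ΣM about A: T·sin41°·10.4 − 5·6.2 = 0 → T = 31/(10.4·0.656059) = 4.54345 ≈ 4.543 kN.
ΣF_x = 0: A_x − T·cos41° = 0 → A_x = 4.54345 × 0.75471 = 3.429 kN.
ΣF_y = 0: A_y + T·sin41° − 5 = 0 → A_y = 5 − 4.54345 × 0.656059 = 2.019 kN.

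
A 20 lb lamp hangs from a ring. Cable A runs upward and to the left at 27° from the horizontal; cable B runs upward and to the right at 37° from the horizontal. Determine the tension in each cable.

T_A = 17.77 lb, T_B = 19.83 lb

ΣF_x = 0: −T_A·cos27° + T_B·cos37° = 0 → T_B = 1.11566·T_A.
ΣF_y = 0: T_A·sin27° + T_B·sin37° = 20.
Substitute: T_A·(0.45399 + 1.11566·0.601815) = 20 → T_A = 17.7713 ≈ 17.77 lb.
Then T_B = 1.11566 × 17.7713 = 19.83 lb.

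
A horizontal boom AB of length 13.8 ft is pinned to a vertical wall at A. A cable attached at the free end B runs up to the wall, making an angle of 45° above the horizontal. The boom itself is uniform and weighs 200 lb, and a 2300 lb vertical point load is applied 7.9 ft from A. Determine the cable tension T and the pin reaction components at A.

ΣM about A: T·sin45°·13.8 − 200·6.9 − 2300·7.9 = 0 → T = 19550/(13.8·0.707107) = 2003.47 ≈ 2003 lb.
ΣF_x = 0: A_x − T·cos45° = 0 → A_x = 2003.47 × 0.707107 = 1417 lb.
ΣF_y = 0: A_y + T·sin45° − 200 − 2300 = 0 → A_y = 2500 − 2003.47 × 0.707107 = 1083 lb.

T = 2003 lb, A_x = 1417 lb, A_y = 1083 lb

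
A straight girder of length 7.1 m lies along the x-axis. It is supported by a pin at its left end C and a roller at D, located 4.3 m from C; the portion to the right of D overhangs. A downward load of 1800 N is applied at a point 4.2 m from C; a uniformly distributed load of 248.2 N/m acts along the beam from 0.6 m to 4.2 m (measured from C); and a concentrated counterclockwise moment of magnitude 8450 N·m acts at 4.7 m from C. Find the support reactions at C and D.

Resultant of the distributed load: 248.2 × 3.6 = 893.52 N at 2.4 m from C.
ΣM about C: D_y·4.3 − 1800·4.2 − (248.2·3.6)·2.4 + 8450 = 0 → D_y = 1254.448/4.3 = 291.732 ≈ 291.7 N.
ΣF_y = 0: C_y + 291.732 − 1800 − 248.2·3.6 = 0 → C_y = 2402 N.
ΣF_x = 0: no horizontal applied forces, so C_x = 0.

C_x = 0, C_y = 2402 N, D_y = 291.7 N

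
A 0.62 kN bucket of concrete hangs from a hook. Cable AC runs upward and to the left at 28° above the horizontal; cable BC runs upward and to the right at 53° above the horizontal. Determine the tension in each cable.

ΣF_x = 0: −T_AC·cos28° + T_BC·cos53° = 0 → T_BC = 1.46714·T_AC.
ΣF_y = 0: T_AC·sin28° + T_BC·sin53° = 0.62.
Substitute: T_AC·(0.469472 + 1.46714·0.798636) = 0.62 → T_AC = 0.377776 ≈ 0.3778 kN.
Then T_BC = 1.46714 × 0.377776 = 0.5543 kN.

T_AC = 0.3778 kN, T_BC = 0.5543 kN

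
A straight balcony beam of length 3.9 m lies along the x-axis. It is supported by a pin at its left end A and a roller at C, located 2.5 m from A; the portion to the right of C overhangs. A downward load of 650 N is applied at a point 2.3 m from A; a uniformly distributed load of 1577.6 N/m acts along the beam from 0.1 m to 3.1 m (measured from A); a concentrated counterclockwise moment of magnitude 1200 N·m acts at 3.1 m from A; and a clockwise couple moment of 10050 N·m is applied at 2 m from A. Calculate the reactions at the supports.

A_x = 0, A_y = -1784 N, C_y = 7167 N

Resultant of the distributed load: 1577.6 × 3 = 4732.8 N at 1.6 m from A.
Taking moments about A: C_y·2.5 − 650·2.3 − (1577.6·3)·1.6 + 1200 − 10050 = 0 → C_y = 17917.48/2.5 = 7166.99 ≈ 7167 N.
ΣF_y = 0: A_y + 7166.99 − 650 − 1577.6·3 = 0 → A_y = -1784 N.
ΣF_x = 0: no horizontal applied forces, so A_x = 0.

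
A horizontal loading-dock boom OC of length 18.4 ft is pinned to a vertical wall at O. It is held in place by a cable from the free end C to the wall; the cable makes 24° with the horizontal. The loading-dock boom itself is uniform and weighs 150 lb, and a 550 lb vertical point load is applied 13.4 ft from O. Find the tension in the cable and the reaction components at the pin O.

ΣM about O: T·sin24°·18.4 − 150·9.2 − 550·13.4 = 0 → T = 8750/(18.4·0.406737) = 1169.17 ≈ 1169 lb.
ΣF_x = 0: O_x − T·cos24° = 0 → O_x = 1169.17 × 0.913545 = 1068 lb.
ΣF_y = 0: O_y + T·sin24° − 150 − 550 = 0 → O_y = 700 − 1169.17 × 0.406737 = 224.5 lb.

T = 1169 lb, O_x = 1068 lb, O_y = 224.5 lb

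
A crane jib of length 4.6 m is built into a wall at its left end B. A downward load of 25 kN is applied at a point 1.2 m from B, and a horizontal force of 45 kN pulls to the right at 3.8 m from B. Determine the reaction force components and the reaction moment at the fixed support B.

B_x = -45.00 kN, B_y = 25.00 kN, M_B = 30.00 kN·m

ΣF_x = 0: B_x + 45 = 0 → B_x = -45.00 kN.
ΣF_y = 0: B_y − 25 = 0 → B_y = 25.00 kN.
ΣM about B: M_B − 25·1.2 = 0 → M_B = 30.00 kN·m.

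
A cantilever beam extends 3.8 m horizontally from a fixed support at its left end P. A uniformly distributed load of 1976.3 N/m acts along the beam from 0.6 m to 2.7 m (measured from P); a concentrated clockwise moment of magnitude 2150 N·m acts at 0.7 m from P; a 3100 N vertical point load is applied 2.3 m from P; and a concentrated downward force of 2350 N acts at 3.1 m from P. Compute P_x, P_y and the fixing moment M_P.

Resultant of the distributed load: 1976.3 × 2.1 = 4150.23 N at 1.65 m from P.
ΣF_x = 0: P_x = 0.
ΣF_y = 0: P_y − 1976.3·2.1 − 3100 − 2350 = 0 → P_y = 9600 N.
ΣM about P: M_P − (1976.3·2.1)·1.65 − 2150 − 3100·2.3 − 2350·3.1 = 0 → M_P = 23410 N·m.

P_x = 0, P_y = 9600 N, M_P = 23410 N·m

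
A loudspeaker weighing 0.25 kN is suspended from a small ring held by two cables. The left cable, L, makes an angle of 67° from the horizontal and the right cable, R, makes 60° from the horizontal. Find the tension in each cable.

T_L = 0.1565 kN, T_R = 0.1223 kN

ΣF_x = 0: −T_L·cos67° + T_R·cos60° = 0 → T_R = 0.781462·T_L.
ΣF_y = 0: T_L·sin67° + T_R·sin60° = 0.25.
Substitute: T_L·(0.920505 + 0.781462·0.866025) = 0.25 → T_L = 0.156517 ≈ 0.1565 kN.
Then T_R = 0.781462 × 0.156517 = 0.1223 kN.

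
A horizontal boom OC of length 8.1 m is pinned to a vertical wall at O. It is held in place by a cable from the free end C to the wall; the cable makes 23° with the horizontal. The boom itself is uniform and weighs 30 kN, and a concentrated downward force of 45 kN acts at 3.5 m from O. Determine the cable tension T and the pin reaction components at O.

ΣM about O: T·sin23°·8.1 − 30·4.05 − 45·3.5 = 0 → T = 279/(8.1·0.390731) = 88.1539 ≈ 88.15 kN.
ΣF_x = 0: O_x − T·cos23° = 0 → O_x = 88.1539 × 0.920505 = 81.15 kN.
ΣF_y = 0: O_y + T·sin23° − 30 − 45 = 0 → O_y = 75 − 88.1539 × 0.390731 = 40.56 kN.

T = 88.15 kN, O_x = 81.15 kN, O_y = 40.56 kN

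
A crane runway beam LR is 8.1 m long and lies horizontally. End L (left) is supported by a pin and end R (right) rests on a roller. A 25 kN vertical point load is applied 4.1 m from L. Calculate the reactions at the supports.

ΣM about L: R_y·8.1 − 25·4.1 = 0 → R_y = 102.5/8.1 = 12.6543 ≈ 12.65 kN.
ΣF_y = 0: L_y + 12.6543 − 25 = 0 → L_y = 12.35 kN.
ΣF_x = 0: no horizontal applied forces, so L_x = 0.

L_x = 0, L_y = 12.35 kN, R_y = 12.65 kN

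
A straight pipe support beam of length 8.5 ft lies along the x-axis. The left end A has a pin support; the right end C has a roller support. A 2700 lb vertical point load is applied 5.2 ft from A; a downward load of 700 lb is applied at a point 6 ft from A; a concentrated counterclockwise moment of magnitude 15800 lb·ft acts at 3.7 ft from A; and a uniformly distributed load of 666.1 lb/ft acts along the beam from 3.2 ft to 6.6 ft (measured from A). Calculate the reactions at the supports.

A_x = 0, A_y = 4072 lb, C_y = 1593 lb

Resultant of the distributed load: 666.1 × 3.4 = 2264.74 lb at 4.9 ft from A.
Moments about A: C_y·8.5 − 2700·5.2 − 700·6 + 15800 − (666.1·3.4)·4.9 = 0 → C_y = 13537.226/8.5 = 1592.61 ≈ 1593 lb.
ΣF_y = 0: A_y + 1592.61 − 2700 − 700 − 666.1·3.4 = 0 → A_y = 4072 lb.
ΣF_x = 0: no horizontal applied forces, so A_x = 0.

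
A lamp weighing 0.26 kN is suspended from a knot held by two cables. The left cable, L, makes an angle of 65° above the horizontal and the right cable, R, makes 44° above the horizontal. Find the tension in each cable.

ΣF_x = 0: −T_L·cos65° + T_R·cos44° = 0 → T_R = 0.587509·T_L.
ΣF_y = 0: T_L·sin65° + T_R·sin44° = 0.26.
Substitute: T_L·(0.906308 + 0.587509·0.694658) = 0.26 → T_L = 0.197805 ≈ 0.1978 kN.
Then T_R = 0.587509 × 0.197805 = 0.1162 kN.

T_L = 0.1978 kN, T_R = 0.1162 kN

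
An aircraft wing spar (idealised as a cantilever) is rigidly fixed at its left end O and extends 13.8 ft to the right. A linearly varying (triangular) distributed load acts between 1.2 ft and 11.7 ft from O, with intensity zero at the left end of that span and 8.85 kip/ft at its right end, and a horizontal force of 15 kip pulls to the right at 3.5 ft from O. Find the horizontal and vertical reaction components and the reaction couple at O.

O_x = -15.00 kip, O_y = 46.46 kip, M_O = 381.0 kip·ft

Resultant of the triangular load: ½ × 8.85 × 10.5 = 46.4625 kip, acting at 8.2 ft from O (one-third of the span from the peak).
ΣF_x = 0: O_x + 15 = 0 → O_x = -15.00 kip.
ΣF_y = 0: O_y − ½·8.85·10.5 = 0 → O_y = 46.46 kip.
ΣM about O: M_O − (½·8.85·10.5)·8.2 = 0 → M_O = 381.0 kip·ft.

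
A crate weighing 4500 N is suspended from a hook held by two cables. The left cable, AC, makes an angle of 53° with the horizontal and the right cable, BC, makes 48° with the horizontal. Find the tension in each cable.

T_AC = 3067 N, T_BC = 2759 N

ΣF_x = 0: −T_AC·cos53° + T_BC·cos48° = 0 → T_BC = 0.899398·T_AC.
ΣF_y = 0: T_AC·sin53° + T_BC·sin48° = 4500.
Substitute: T_AC·(0.798636 + 0.899398·0.743145) = 4500 → T_AC = 3067.44 ≈ 3067 N.
Then T_BC = 0.899398 × 3067.44 = 2759 N.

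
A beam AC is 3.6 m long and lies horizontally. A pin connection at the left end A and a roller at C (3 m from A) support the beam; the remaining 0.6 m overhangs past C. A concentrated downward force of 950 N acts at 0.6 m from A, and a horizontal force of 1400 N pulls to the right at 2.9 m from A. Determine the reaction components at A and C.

ΣM about A: C_y·3 − 950·0.6 = 0 → C_y = 570/3 = 190.0 N.
ΣF_y = 0: A_y + 190 − 950 = 0 → A_y = 760.0 N.
ΣF_x = 0: A_x + 1400 = 0 → A_x = -1400 N.

A_x = -1400 N, A_y = 760.0 N, C_y = 190.0 N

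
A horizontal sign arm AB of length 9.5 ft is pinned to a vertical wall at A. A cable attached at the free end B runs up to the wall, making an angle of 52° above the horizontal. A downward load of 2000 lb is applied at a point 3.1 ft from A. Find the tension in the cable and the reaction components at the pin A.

ΣM about A: T·sin52°·9.5 − 2000·3.1 = 0 → T = 6200/(9.5·0.788011) = 828.201 ≈ 828.2 lb.
ΣF_x = 0: A_x − T·cos52° = 0 → A_x = 828.201 × 0.615661 = 509.9 lb.
ΣF_y = 0: A_y + T·sin52° − 2000 = 0 → A_y = 2000 − 828.201 × 0.788011 = 1347 lb.

T = 828.2 lb, A_x = 509.9 lb, A_y = 1347 lb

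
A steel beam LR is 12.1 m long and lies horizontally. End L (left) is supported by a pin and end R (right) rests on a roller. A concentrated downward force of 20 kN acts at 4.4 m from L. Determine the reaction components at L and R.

L_x = 0, L_y = 12.73 kN, R_y = 7.273 kN

Moments about L: R_y·12.1 − 20·4.4 = 0 → R_y = 88/12.1 = 7.27273 ≈ 7.273 kN.
ΣF_y = 0: L_y + 7.27273 − 20 = 0 → L_y = 12.73 kN.
ΣF_x = 0: no horizontal applied forces, so L_x = 0.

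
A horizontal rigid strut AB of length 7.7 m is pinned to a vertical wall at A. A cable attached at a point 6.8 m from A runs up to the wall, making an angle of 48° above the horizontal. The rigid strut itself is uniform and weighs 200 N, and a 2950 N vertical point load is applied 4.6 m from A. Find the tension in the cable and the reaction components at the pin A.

ΣM about A: T·sin48°·6.8 − 200·3.85 − 2950·4.6 = 0 → T = 14340/(6.8·0.743145) = 2837.7 ≈ 2838 N.
ΣF_x = 0: A_x − T·cos48° = 0 → A_x = 2837.7 × 0.669131 = 1899 N.
ΣF_y = 0: A_y + T·sin48° − 200 − 2950 = 0 → A_y = 3150 − 2837.7 × 0.743145 = 1041 N.

T = 2838 N, A_x = 1899 N, A_y = 1041 N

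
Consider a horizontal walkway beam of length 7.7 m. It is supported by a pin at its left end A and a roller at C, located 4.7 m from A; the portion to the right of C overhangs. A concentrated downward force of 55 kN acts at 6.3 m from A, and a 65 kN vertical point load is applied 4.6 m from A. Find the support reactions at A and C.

Taking moments about A: C_y·4.7 − 55·6.3 − 65·4.6 = 0 → C_y = 645.5/4.7 = 137.34 ≈ 137.3 kN.
ΣF_y = 0: A_y + 137.34 − 55 − 65 = 0 → A_y = -17.34 kN.
ΣF_x = 0: no horizontal applied forces, so A_x = 0.

A_x = 0, A_y = -17.34 kN, C_y = 137.3 kN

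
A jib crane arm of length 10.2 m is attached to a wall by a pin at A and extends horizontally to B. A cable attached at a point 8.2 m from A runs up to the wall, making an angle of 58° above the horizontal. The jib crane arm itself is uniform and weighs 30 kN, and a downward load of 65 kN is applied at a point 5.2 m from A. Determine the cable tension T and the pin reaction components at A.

T = 70.61 kN, A_x = 37.42 kN, A_y = 35.12 kN

ΣM about A: T·sin58°·8.2 − 30·5.1 − 65·5.2 = 0 → T = 491/(8.2·0.848048) = 70.6069 ≈ 70.61 kN.
ΣF_x = 0: A_x − T·cos58° = 0 → A_x = 70.6069 × 0.529919 = 37.42 kN.
ΣF_y = 0: A_y + T·sin58° − 30 − 65 = 0 → A_y = 95 − 70.6069 × 0.848048 = 35.12 kN.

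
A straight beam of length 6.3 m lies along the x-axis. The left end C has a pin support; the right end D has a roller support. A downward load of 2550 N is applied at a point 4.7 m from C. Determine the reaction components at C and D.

Taking moments about C: D_y·6.3 − 2550·4.7 = 0 → D_y = 11985/6.3 = 1902.38 ≈ 1902 N.
ΣF_y = 0: C_y + 1902.38 − 2550 = 0 → C_y = 647.6 N.
ΣF_x = 0: no horizontal applied forces, so C_x = 0.

C_x = 0, C_y = 647.6 N, D_y = 1902 N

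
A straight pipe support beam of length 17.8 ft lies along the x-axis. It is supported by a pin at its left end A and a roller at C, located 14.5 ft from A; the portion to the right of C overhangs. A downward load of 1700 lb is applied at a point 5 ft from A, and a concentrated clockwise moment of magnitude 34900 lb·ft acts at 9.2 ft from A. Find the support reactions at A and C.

A_x = 0, A_y = -1293 lb, C_y = 2993 lb

Taking moments about A: C_y·14.5 − 1700·5 − 34900 = 0 → C_y = 43400/14.5 = 2993.1 ≈ 2993 lb.
ΣF_y = 0: A_y + 2993.1 − 1700 = 0 → A_y = -1293 lb.
ΣF_x = 0: no horizontal applied forces, so A_x = 0.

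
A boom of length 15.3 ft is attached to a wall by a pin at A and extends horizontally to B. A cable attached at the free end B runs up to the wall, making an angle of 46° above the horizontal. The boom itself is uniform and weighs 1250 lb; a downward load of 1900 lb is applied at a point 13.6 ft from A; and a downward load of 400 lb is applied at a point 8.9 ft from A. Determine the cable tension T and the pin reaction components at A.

T = 3540 lb, A_x = 2459 lb, A_y = 1003 lb

ΣM about A: T·sin46°·15.3 − 1250·7.65 − 1900·13.6 − 400·8.9 = 0 → T = 38962.5/(15.3·0.71934) = 3540.15 ≈ 3540 lb.
ΣF_x = 0: A_x − T·cos46° = 0 → A_x = 3540.15 × 0.694658 = 2459 lb.
ΣF_y = 0: A_y + T·sin46° − 1250 − 1900 − 400 = 0 → A_y = 3550 − 3540.15 × 0.71934 = 1003 lb.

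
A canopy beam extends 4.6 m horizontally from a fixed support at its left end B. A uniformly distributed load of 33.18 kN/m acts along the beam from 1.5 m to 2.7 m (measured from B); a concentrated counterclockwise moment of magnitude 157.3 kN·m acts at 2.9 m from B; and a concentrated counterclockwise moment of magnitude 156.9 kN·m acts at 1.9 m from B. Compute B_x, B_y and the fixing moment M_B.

B_x = 0, B_y = 39.82 kN, M_B = -230.6 kN·m

Resultant of the distributed load: 33.18 × 1.2 = 39.816 kN at 2.1 m from B.
ΣF_x = 0: B_x = 0.
ΣF_y = 0: B_y − 33.18·1.2 = 0 → B_y = 39.82 kN.
ΣM about B: M_B − (33.18·1.2)·2.1 + 157.3 + 156.9 = 0 → M_B = -230.6 kN·m.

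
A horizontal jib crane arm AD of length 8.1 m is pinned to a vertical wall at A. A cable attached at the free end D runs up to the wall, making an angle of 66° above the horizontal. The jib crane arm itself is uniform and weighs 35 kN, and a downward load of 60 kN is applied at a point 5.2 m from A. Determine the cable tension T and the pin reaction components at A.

T = 61.32 kN, A_x = 24.94 kN, A_y = 38.98 kN

ΣM about A: T·sin66°·8.1 − 35·4.05 − 60·5.2 = 0 → T = 453.75/(8.1·0.913545) = 61.3199 ≈ 61.32 kN.
ΣF_x = 0: A_x − T·cos66° = 0 → A_x = 61.3199 × 0.406737 = 24.94 kN.
ΣF_y = 0: A_y + T·sin66° − 35 − 60 = 0 → A_y = 95 − 61.3199 × 0.913545 = 38.98 kN.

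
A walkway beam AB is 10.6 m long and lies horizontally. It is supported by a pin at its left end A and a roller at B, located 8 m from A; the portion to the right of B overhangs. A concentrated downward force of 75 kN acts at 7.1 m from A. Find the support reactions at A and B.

ΣM about A: B_y·8 − 75·7.1 = 0 → B_y = 532.5/8 = 66.5625 ≈ 66.56 kN.
ΣF_y = 0: A_y + 66.5625 − 75 = 0 → A_y = 8.438 kN.
ΣF_x = 0: no horizontal applied forces, so A_x = 0.

A_x = 0, A_y = 8.438 kN, B_y = 66.56 kN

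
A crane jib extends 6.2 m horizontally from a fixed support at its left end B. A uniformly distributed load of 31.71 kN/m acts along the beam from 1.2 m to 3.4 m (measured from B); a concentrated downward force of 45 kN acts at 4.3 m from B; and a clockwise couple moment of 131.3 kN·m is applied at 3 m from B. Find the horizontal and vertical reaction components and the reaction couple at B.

Resultant of the distributed load: 31.71 × 2.2 = 69.762 kN at 2.3 m from B.
ΣF_x = 0: B_x = 0.
ΣF_y = 0: B_y − 31.71·2.2 − 45 = 0 → B_y = 114.8 kN.
ΣM about B: M_B − (31.71·2.2)·2.3 − 45·4.3 − 131.3 = 0 → M_B = 485.3 kN·m.

B_x = 0, B_y = 114.8 kN, M_B = 485.3 kN·m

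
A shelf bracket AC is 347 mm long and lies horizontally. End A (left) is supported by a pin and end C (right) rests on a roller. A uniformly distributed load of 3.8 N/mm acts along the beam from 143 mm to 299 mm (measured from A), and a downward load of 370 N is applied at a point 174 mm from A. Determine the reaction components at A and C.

Resultant of the distributed load: 3.8 × 156 = 592.8 N at 221 mm from A.
Taking moments about A: C_y·347 − (3.8·156)·221 − 370·174 = 0 → C_y = 195388.8/347 = 563.08 ≈ 563.1 N.
ΣF_y = 0: A_y + 563.08 − 3.8·156 − 370 = 0 → A_y = 399.7 N.
ΣF_x = 0: no horizontal applied forces, so A_x = 0.

A_x = 0, A_y = 399.7 N, C_y = 563.1 N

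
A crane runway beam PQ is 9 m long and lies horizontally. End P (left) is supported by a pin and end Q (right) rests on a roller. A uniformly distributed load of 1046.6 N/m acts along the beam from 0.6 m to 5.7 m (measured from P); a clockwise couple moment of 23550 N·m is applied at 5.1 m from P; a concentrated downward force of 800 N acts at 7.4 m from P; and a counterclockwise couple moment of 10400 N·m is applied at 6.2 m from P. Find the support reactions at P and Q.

P_x = 0, P_y = 2151 N, Q_y = 3987 N

Resultant of the distributed load: 1046.6 × 5.1 = 5337.66 N at 3.15 m from P.
Taking moments about P: Q_y·9 − (1046.6·5.1)·3.15 − 23550 − 800·7.4 + 10400 = 0 → Q_y = 35883.629/9 = 3987.07 ≈ 3987 N.
ΣF_y = 0: P_y + 3987.07 − 1046.6·5.1 − 800 = 0 → P_y = 2151 N.
ΣF_x = 0: no horizontal applied forces, so P_x = 0.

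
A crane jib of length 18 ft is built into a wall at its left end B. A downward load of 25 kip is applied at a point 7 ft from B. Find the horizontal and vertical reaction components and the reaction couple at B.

B_x = 0, B_y = 25.00 kip, M_B = 175.0 kip·ft

ΣF_x = 0: B_x = 0.
ΣF_y = 0: B_y − 25 = 0 → B_y = 25.00 kip.
ΣM about B: M_B − 25·7 = 0 → M_B = 175.0 kip·ft.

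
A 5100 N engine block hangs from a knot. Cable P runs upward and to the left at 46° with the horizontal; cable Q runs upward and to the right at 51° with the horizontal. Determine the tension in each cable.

T_P = 3234 N, T_Q = 3569 N

ΣF_x = 0: −T_P·cos46° + T_Q·cos51° = 0 → T_Q = 1.10382·T_P.
ΣF_y = 0: T_P·sin46° + T_Q·sin51° = 5100.
Substitute: T_P·(0.71934 + 1.10382·0.777146) = 5100 → T_P = 3233.64 ≈ 3234 N.
Then T_Q = 1.10382 × 3233.64 = 3569 N.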